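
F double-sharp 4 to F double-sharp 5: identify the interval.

F to F is the same letter name, plus an octave: an octave.
Counting semitones, F##4→F##5 is 12, which is the perfect octave.

P8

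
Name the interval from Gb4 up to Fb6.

minor fourteenth

G to F spans seven letter names (G-A-B-C-D-E-F), plus an octave: a fourteenth.
Gb4 to Fb6 is 22 semitones, a half step short of the major fourteenth (23), so this is minor.
(Equivalently, a compound minor seventh: a minor seventh plus an octave.)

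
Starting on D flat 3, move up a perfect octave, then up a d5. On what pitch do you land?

Db3 up a perfect octave → Db4 (12 semitones).
Db4 up a diminished fifth → Abb4 (6 semitones).

A double-flat 4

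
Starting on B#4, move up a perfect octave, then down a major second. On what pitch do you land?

A perfect octave up from B#4 is B#5.
A major second down from B#5 is A#5.

A#5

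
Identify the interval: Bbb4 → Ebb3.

P12

Descending from Bbb4 to Ebb3 is the same interval as ascending Ebb3 to Bbb4.
E to B spans five letter names (E-F-G-A-B), plus an octave: a twelfth.
Counting semitones, Ebb3→Bbb4 is 19, which is the perfect twelfth.
(Equivalently, a compound perfect fifth: a perfect fifth plus an octave.)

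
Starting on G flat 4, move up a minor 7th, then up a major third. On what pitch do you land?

A flat 5

Up a minor seventh from Gb4: Fb5 (10 semitones up).
Up a major third from Fb5: Ab5 (4 semitones up).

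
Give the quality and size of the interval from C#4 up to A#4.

C to A spans six letter names (C-D-E-F-G-A) — that makes it a sixth of some quality.
C#4 to A#4 is 9 semitones, matching the major sixth exactly, so the quality is major.

major sixth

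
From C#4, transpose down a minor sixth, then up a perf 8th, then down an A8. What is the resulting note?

E3

A minor sixth down from C#4 is E#3.
Up a perfect octave from E#3: E#4 (12 semitones up).
An augmented octave down from E#4 is E3.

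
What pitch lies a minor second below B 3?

Two letter names down from B: A.
Moving 1 semitone down from B3 (the size of a minor second) reaches A#3.

A-sharp 3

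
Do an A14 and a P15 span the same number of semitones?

Yes

An augmented fourteenth = 24 semitones = a perfect fifteenth; enharmonically equal.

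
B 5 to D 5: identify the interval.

major sixth

Descending from B5 to D5 is the same interval as ascending D5 to B5.
D to B spans six letter names (D-E-F-G-A-B): a sixth.
The major sixth spans 9 semitones, and D5 to B5 is exactly 9 semitones — so this is a major sixth.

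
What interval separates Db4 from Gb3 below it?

perfect 5th

Descending from Db4 to Gb3 is the same interval as ascending Gb3 to Db4.
G to D spans five letter names (G-A-B-C-D), so the interval is some kind of fifth.
Gb3 to Db4 is 7 semitones, matching the perfect fifth exactly, so the quality is perfect.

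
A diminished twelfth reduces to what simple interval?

Take out an octave (7 from the number): 12 − 7 = 5.
So a diminished twelfth is an octave plus a diminished fifth. The quality is unchanged.

diminished fifth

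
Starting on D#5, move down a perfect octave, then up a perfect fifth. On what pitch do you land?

Down a perfect octave from D#5: D#4 (12 semitones down).
A perfect fifth up from D#4 is A#4.

A#4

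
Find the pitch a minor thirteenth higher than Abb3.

Fbb5

Six letters up from A (plus an octave) reaches F.
A minor thirteenth spans 20 semitones, so from Abb3 the target pitch is Fbb5.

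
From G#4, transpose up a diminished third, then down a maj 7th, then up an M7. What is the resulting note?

Bb4

G#4 up a diminished third → Bb4 (2 semitones).
A major seventh down from Bb4 is Cb4.
A major seventh up from Cb4 is Bb4.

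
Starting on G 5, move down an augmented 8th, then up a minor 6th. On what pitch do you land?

An augmented octave down from G5 is Gb4.
Gb4 up a minor sixth → Ebb5 (8 semitones).

E double-flat 5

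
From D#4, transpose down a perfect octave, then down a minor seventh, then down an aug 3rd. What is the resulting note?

C2

D#4 down a perfect octave → D#3 (12 semitones).
Down a minor seventh from D#3: E#2 (10 semitones down).
An augmented third down from E#2 is C2.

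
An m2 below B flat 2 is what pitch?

The second takes the letter from B down to A.
A minor second is 1 semitone; 1 semitone down from Bb2 gives A2.

A 2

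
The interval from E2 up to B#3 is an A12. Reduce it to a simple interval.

Subtracting seven from the interval number removes an octave: 12 − 7 = 5.
Quality carries through unchanged, so the simple form is an augmented fifth.

augmented 5th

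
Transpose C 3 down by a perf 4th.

The fourth takes the letter from C down to G.
A perfect fourth spans 5 semitones, so from C3 the target pitch is G2.

G 2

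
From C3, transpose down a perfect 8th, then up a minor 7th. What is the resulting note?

A perfect octave down from C3 is C2.
Up a minor seventh from C2: Bb2 (10 semitones up).

Bb2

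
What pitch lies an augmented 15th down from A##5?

The letter stays A (same as the start), shifted two octaves down.
Moving 25 semitones down from A##5 (the size of an augmented fifteenth) reaches A#3.

A#3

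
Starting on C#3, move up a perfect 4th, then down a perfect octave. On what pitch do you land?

Up a perfect fourth from C#3: F#3 (5 semitones up).
Down a perfect octave from F#3: F#2 (12 semitones down).

F#2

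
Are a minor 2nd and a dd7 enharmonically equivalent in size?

A minor second spans 1 semitone; a doubly diminished seventh spans 8 semitones. They differ by 7.

No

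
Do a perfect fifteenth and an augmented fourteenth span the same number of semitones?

Yes

Both span 24 semitones: a perfect fifteenth and an augmented fourteenth are the same chromatic distance.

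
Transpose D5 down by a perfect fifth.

G4

The fifth takes the letter from D down to G.
Moving 7 semitones down from D5 (the size of a perfect fifth) reaches G4.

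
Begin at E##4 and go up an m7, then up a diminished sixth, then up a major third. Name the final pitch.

D#6

E##4 up a minor seventh → D##5 (10 semitones).
Up a diminished sixth from D##5: B5 (7 semitones up).
B5 up a major third → D#6 (4 semitones).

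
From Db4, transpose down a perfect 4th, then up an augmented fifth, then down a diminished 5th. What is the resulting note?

A#3

Db4 down a perfect fourth → Ab3 (5 semitones).
Ab3 up an augmented fifth → E4 (8 semitones).
E4 down a diminished fifth → A#3 (6 semitones).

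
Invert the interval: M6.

The rule of nine gives the new number: 9 − 6 = 3, so a sixth becomes a third.
And major becomes minor under inversion, so we get a minor third.

minor third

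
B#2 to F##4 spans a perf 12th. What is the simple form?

Take out an octave (7 from the number): 12 − 7 = 5.
So a perfect twelfth is an octave plus a perfect fifth. The quality is unchanged.

perfect fifth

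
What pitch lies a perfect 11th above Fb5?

Counting four letter names plus an octave up from F lands on B.
A perfect eleventh is 17 semitones; 17 semitones up from Fb5 gives Bbb6.

Bbb6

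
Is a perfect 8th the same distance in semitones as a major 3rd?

No

12 semitones (perfect octave) vs 4 semitones (major third): not equal.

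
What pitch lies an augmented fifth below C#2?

Five letter names down from C: F.
An augmented fifth is 8 semitones; 8 semitones down from C#2 gives F1.

F1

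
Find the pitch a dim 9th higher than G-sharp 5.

A-flat 6

Counting two letter names plus an octave up from G lands on A.
Moving 12 semitones up from G#5 (the size of a diminished ninth) reaches Ab6.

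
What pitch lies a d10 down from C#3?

The tenth's letter: C down three letter names plus an octave → A.
A diminished tenth spans 14 semitones, so from C#3 the target pitch is A##1.

A##1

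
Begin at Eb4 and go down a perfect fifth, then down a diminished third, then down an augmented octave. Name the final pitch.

A perfect fifth down from Eb4 is Ab3.
Ab3 down a diminished third → F#3 (2 semitones).
F#3 down an augmented octave → F2 (13 semitones).

F2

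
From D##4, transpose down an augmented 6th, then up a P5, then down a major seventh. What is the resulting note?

D3

D##4 down an augmented sixth → F#3 (10 semitones).
A perfect fifth up from F#3 is C#4.
C#4 down a major seventh → D3 (11 semitones).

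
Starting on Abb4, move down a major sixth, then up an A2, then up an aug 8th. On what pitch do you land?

D5

Down a major sixth from Abb4: Cbb4 (9 semitones down).
Up an augmented second from Cbb4: Db4 (3 semitones up).
Db4 up an augmented octave → D5 (13 semitones).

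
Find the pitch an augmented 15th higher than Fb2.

A fifteenth keeps the letter name F, two octaves up from F.
An augmented fifteenth spans 25 semitones, so from Fb2 the target pitch is F4.

F4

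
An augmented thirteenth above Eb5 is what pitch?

C#7

Counting six letter names plus an octave up from E lands on C.
An augmented thirteenth spans 22 semitones, so from Eb5 the target pitch is C#7.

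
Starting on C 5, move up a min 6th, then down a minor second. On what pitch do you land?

G 5

Up a minor sixth from C5: Ab5 (8 semitones up).
Ab5 down a minor second → G5 (1 semitone).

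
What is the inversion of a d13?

augmented 3rd

First reduce the compound diminished thirteenth to its simple form, a diminished sixth.
Interval numbers invert to sum to nine: 6 + 3 = 9, so a sixth inverts to a third.
Quality inverts too: diminished becomes augmented. That makes the inversion an augmented third.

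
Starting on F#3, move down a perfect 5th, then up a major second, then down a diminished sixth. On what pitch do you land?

E##2

Down a perfect fifth from F#3: B2 (7 semitones down).
Up a major second from B2: C#3 (2 semitones up).
A diminished sixth down from C#3 is E##2.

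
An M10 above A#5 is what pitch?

C##7

Three letters up from A (plus an octave) reaches C.
A major tenth is 16 semitones; 16 semitones up from A#5 gives C##7.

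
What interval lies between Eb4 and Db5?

E to D spans seven letter names (E-F-G-A-B-C-D): a seventh.
A major seventh would be 11 semitones, but Eb4 to Db5 is 10 — one semitone narrower, making it a minor seventh.

minor 7th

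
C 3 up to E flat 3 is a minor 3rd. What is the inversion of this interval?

Interval numbers invert to sum to nine: 3 + 6 = 9, so a third inverts to a sixth.
And minor becomes major under inversion, so we get a major sixth.

major 6th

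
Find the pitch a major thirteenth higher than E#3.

C##5

Six letters up from E (plus an octave) reaches C.
A major thirteenth is 21 semitones; 21 semitones up from E#3 gives C##5.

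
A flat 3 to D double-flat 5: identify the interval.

diminished eleventh

A to D spans four letter names (A-B-C-D), plus an octave — that makes it an eleventh of some quality.
A perfect eleventh would be 17 semitones; Ab3 to Dbb5 is 16, one semitone narrower, so the interval is diminished.
(Equivalently, a compound diminished fourth: a diminished fourth plus an octave.)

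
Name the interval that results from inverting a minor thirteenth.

major 3rd

First reduce the compound minor thirteenth to its simple form, a minor sixth.
The rule of nine gives the new number: 9 − 6 = 3, so a sixth becomes a third.
Quality inverts too: minor becomes major. That makes the inversion a major third.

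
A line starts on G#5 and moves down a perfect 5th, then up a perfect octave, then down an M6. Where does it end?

E5

A perfect fifth down from G#5 is C#5.
Up a perfect octave from C#5: C#6 (12 semitones up).
A major sixth down from C#6 is E5.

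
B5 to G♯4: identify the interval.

minor tenth

Descending from B5 to G#4 is the same interval as ascending G#4 to B5.
G to B spans three letter names (G-A-B), plus an octave, so the interval is some kind of tenth.
At 15 semitones, G#4→B5 falls one short of a major tenth: minor.
(Equivalently, a compound minor third: a minor third plus an octave.)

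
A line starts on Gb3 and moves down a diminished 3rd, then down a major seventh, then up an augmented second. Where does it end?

G#2

A diminished third down from Gb3 is E3.
A major seventh down from E3 is F2.
Up an augmented second from F2: G#2 (3 semitones up).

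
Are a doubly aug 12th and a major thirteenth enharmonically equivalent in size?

A doubly augmented twelfth spans 21 semitones, and a major thirteenth also spans 21 semitones — they're enharmonic.

Yes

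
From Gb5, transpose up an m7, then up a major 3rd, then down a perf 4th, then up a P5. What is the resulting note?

Bb6

Up a minor seventh from Gb5: Fb6 (10 semitones up).
Fb6 up a major third → Ab6 (4 semitones).
Down a perfect fourth from Ab6: Eb6 (5 semitones down).
A perfect fifth up from Eb6 is Bb6.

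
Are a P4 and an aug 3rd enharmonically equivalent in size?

Yes

A perfect fourth = 5 semitones = an augmented third; enharmonically equal.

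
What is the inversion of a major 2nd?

The rule of nine gives the new number: 9 − 2 = 7, so a second becomes a seventh.
The quality also flips — major becomes minor — giving a minor seventh.

minor seventh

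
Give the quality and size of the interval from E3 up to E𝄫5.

doubly diminished fifteenth

E to E is the same letter name, plus 2 octaves, so the interval is some kind of fifteenth.
E3 to Ebb5 spans 22 semitones — two semitones narrower than the perfect fifteenth (24) — giving a doubly diminished fifteenth.
(Equivalently, a compound doubly diminished octave: a doubly diminished octave plus an octave.)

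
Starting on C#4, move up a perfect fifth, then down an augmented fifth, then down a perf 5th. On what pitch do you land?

A perfect fifth up from C#4 is G#4.
Down an augmented fifth from G#4: C4 (8 semitones down).
A perfect fifth down from C4 is F3.

F3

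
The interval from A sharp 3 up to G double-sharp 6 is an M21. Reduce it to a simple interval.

Take out 2 octaves (14 from the number): 21 − 14 = 7.
That makes a major twenty-first a compound major seventh — 2 octaves plus a major seventh.

M7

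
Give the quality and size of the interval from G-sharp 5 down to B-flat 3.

Descending from G#5 to Bb3 is the same interval as ascending Bb3 to G#5.
B to G spans six letter names (B-C-D-E-F-G), plus an octave — that makes it a thirteenth of some quality.
Bb3 to G#5 spans 22 semitones — one semitone wider than the major thirteenth (21) — giving an augmented thirteenth.
(Equivalently, a compound augmented sixth: an augmented sixth plus an octave.)

augmented thirteenth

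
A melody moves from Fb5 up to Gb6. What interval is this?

F to G spans two letter names (F-G), plus an octave — that makes it a ninth of some quality.
Fb5 to Gb6 is 14 semitones, matching the major ninth exactly, so the quality is major.
(Equivalently, a compound major second: a major second plus an octave.)

M9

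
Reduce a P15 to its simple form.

P8

Each octave removed subtracts seven from the number: 15 − 7 = 8.
That makes a perfect fifteenth a compound perfect octave — an octave plus a perfect octave.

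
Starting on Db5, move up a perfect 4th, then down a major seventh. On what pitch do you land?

A perfect fourth up from Db5 is Gb5.
Down a major seventh from Gb5: Abb4 (11 semitones down).

Abb4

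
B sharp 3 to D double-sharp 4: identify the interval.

B to D spans three letter names (B-C-D): a third.
B#3 to D##4 is 4 semitones, matching the major third exactly, so the quality is major.

major third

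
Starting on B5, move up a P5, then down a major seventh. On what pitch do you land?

G5

A perfect fifth up from B5 is F#6.
A major seventh down from F#6 is G5.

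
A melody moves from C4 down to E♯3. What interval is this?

d6

Descending from C4 to E#3 is the same interval as ascending E#3 to C4.
E to C spans six letter names (E-F-G-A-B-C), so the interval is some kind of sixth.
A major sixth would be 9 semitones; E#3 to C4 is 7, two semitones narrower, so the interval is diminished.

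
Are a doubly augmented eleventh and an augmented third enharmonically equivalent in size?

19 semitones (doubly augmented eleventh) vs 5 semitones (augmented third): not equal.

No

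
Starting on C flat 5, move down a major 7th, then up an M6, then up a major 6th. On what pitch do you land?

Cb5 down a major seventh → Dbb4 (11 semitones).
A major sixth up from Dbb4 is Bbb4.
Up a major sixth from Bbb4: Gb5 (9 semitones up).

G flat 5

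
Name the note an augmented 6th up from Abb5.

Six letter names up from A: F.
An augmented sixth spans 10 semitones, so from Abb5 the target pitch is F6.

F6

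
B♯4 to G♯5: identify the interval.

minor sixth

B to G spans six letter names (B-C-D-E-F-G) — that makes it a sixth of some quality.
B#4 to G#5 is 8 semitones, a half step short of the major sixth (9), so this is minor.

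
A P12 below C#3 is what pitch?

The twelfth's letter: C down five letter names plus an octave → F.
A perfect twelfth spans 19 semitones, so from C#3 the target pitch is F#1.

F#1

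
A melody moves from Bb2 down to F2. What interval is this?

Descending from Bb2 to F2 is the same interval as ascending F2 to Bb2.
F to B spans four letter names (F-G-A-B), so the interval is some kind of fourth.
F2 to Bb2 is 5 semitones, matching the perfect fourth exactly, so the quality is perfect.

P4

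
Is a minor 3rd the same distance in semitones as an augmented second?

Yes

A minor third spans 3 semitones, and an augmented second also spans 3 semitones — they're enharmonic.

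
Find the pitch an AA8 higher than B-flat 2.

B-sharp 3

For an octave the letter name doesn't change: still B, an octave up.
A doubly augmented octave spans 14 semitones, so from Bb2 the target pitch is B#3.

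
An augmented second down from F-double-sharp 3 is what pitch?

The second takes the letter from F down to E.
An augmented second spans 3 semitones, so from F##3 the target pitch is E3.

E 3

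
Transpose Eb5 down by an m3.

C5

Counting three letter names down from E lands on C.
A minor third spans 3 semitones, so from Eb5 the target pitch is C5.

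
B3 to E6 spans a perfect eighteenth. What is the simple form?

Each octave removed subtracts seven from the number: 18 − 14 = 4.
Quality carries through unchanged, so the simple form is a perfect fourth.

perfect fourth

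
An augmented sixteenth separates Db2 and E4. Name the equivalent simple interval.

Take out 2 octaves (14 from the number): 16 − 14 = 2.
That makes an augmented sixteenth a compound augmented second — 2 octaves plus an augmented second.

augmented second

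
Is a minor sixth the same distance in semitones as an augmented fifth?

Yes

A minor sixth = 8 semitones = an augmented fifth; enharmonically equal.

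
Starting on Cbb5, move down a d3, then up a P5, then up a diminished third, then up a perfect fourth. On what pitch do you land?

A diminished third down from Cbb5 is Ab4.
A perfect fifth up from Ab4 is Eb5.
Up a diminished third from Eb5: Gbb5 (2 semitones up).
Gbb5 up a perfect fourth → Cbb6 (5 semitones).

Cbb6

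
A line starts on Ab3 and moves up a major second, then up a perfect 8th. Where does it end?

Bb4

Ab3 up a major second → Bb3 (2 semitones).
Up a perfect octave from Bb3: Bb4 (12 semitones up).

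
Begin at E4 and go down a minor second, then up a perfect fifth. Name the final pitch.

E4 down a minor second → D#4 (1 semitone).
D#4 up a perfect fifth → A#4 (7 semitones).

A#4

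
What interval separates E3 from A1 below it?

P12

Descending from E3 to A1 is the same interval as ascending A1 to E3.
A to E spans five letter names (A-B-C-D-E), plus an octave, so the interval is some kind of twelfth.
The perfect twelfth spans 19 semitones, and A1 to E3 is exactly 19 semitones — so this is a perfect twelfth.
(Equivalently, a compound perfect fifth: a perfect fifth plus an octave.)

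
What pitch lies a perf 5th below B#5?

The fifth takes the letter from B down to E.
A perfect fifth spans 7 semitones, so from B#5 the target pitch is E#5.

E#5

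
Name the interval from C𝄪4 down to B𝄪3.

minor second

Descending from C##4 to B##3 is the same interval as ascending B##3 to C##4.
B to C spans two letter names (B-C), so the interval is some kind of second.
B##3 to C##4 is 1 semitone, a half step short of the major second (2), so this is minor.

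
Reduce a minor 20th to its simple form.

minor sixth

Each octave removed subtracts seven from the number: 20 − 14 = 6.
That makes a minor twentieth a compound minor sixth — 2 octaves plus a minor sixth.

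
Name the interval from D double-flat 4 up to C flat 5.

D to C spans seven letter names (D-E-F-G-A-B-C): a seventh.
The major seventh spans 11 semitones, and Dbb4 to Cb5 is exactly 11 semitones — so this is a major seventh.

major seventh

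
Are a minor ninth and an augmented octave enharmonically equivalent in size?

Yes

Both span 13 semitones: a minor ninth and an augmented octave are the same chromatic distance.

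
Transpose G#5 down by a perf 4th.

D#5

Four letter names down from G: D.
A perfect fourth spans 5 semitones, so from G#5 the target pitch is D#5.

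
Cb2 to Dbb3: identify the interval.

C to D spans two letter names (C-D), plus an octave — that makes it a ninth of some quality.
Cb2 to Dbb3 is 13 semitones, a half step short of the major ninth (14), so this is minor.
(Equivalently, a compound minor second: a minor second plus an octave.)

minor 9th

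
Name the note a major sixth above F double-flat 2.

Six letter names up from F: D.
Moving 9 semitones up from Fbb2 (the size of a major sixth) reaches Dbb3.

D double-flat 3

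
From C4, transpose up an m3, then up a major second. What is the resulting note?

Up a minor third from C4: Eb4 (3 semitones up).
Eb4 up a major second → F4 (2 semitones).

F4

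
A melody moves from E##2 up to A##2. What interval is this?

E to A spans four letter names (E-F-G-A): a fourth.
Counting semitones, E##2→A##2 is 5, which is the perfect fourth.

P4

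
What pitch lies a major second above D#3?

E#3

The second takes the letter from D up to E.
Moving 2 semitones up from D#3 (the size of a major second) reaches E#3.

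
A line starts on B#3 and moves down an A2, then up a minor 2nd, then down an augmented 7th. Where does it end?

An augmented second down from B#3 is A3.
A3 up a minor second → Bb3 (1 semitone).
Bb3 down an augmented seventh → Cbb3 (12 semitones).

Cbb3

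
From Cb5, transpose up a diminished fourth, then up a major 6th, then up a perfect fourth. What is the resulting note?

Cb5 up a diminished fourth → Fbb5 (4 semitones).
Fbb5 up a major sixth → Dbb6 (9 semitones).
A perfect fourth up from Dbb6 is Gbb6.

Gbb6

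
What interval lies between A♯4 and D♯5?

A to D spans four letter names (A-B-C-D), so the interval is some kind of fourth.
The perfect fourth spans 5 semitones, and A#4 to D#5 is exactly 5 semitones — so this is a perfect fourth.

perfect fourth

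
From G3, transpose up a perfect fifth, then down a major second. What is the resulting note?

G3 up a perfect fifth → D4 (7 semitones).
D4 down a major second → C4 (2 semitones).

C4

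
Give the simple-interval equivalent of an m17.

Subtracting seven from the interval number removes an octave: 17 − 14 = 3.
That makes a minor seventeenth a compound minor third — 2 octaves plus a minor third.

minor 3rd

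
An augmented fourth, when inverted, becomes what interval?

diminished fifth

Inverted interval numbers add to nine, so a fourth pairs with a fifth (4 + 5 = 9).
Quality inverts too: augmented becomes diminished. That makes the inversion a diminished fifth.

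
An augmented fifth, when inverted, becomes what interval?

diminished 4th

The rule of nine gives the new number: 9 − 5 = 4, so a fifth becomes a fourth.
Quality inverts too: augmented becomes diminished. That makes the inversion a diminished fourth.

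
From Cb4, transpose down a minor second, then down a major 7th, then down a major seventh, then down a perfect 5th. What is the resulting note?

Cb4 down a minor second → Bb3 (1 semitone).
Bb3 down a major seventh → Cb3 (11 semitones).
A major seventh down from Cb3 is Dbb2.
A perfect fifth down from Dbb2 is Gbb1.

Gbb1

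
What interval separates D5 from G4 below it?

Descending from D5 to G4 is the same interval as ascending G4 to D5.
G to D spans five letter names (G-A-B-C-D), so the interval is some kind of fifth.
The perfect fifth spans 7 semitones, and G4 to D5 is exactly 7 semitones — so this is a perfect fifth.

P5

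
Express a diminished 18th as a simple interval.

diminished 4th

Subtracting seven from the interval number removes an octave: 18 − 14 = 4.
That makes a diminished eighteenth a compound diminished fourth — 2 octaves plus a diminished fourth.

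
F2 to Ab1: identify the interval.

Descending from F2 to Ab1 is the same interval as ascending Ab1 to F2.
A to F spans six letter names (A-B-C-D-E-F): a sixth.
The major sixth spans 9 semitones, and Ab1 to F2 is exactly 9 semitones — so this is a major sixth.

M6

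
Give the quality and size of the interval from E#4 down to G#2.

Descending from E#4 to G#2 is the same interval as ascending G#2 to E#4.
G to E spans six letter names (G-A-B-C-D-E), plus an octave — that makes it a thirteenth of some quality.
Counting semitones, G#2→E#4 is 21, which is the major thirteenth.
(Equivalently, a compound major sixth: a major sixth plus an octave.)

major thirteenth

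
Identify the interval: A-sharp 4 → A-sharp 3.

P8

Descending from A#4 to A#3 is the same interval as ascending A#3 to A#4.
A to A is the same letter name, plus an octave — that makes it an octave of some quality.
The perfect octave spans 12 semitones, and A#3 to A#4 is exactly 12 semitones — so this is a perfect octave.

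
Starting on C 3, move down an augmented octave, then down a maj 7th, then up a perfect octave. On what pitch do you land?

An augmented octave down from C3 is Cb2.
Down a major seventh from Cb2: Dbb1 (11 semitones down).
A perfect octave up from Dbb1 is Dbb2.

D double-flat 2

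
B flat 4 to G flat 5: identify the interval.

m6

B to G spans six letter names (B-C-D-E-F-G): a sixth.
A major sixth would be 9 semitones, but Bb4 to Gb5 is 8 — one semitone narrower, making it a minor sixth.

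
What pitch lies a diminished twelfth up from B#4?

The twelfth's letter: B up five letter names plus an octave → F.
A diminished twelfth is 18 semitones; 18 semitones up from B#4 gives F#6.

F#6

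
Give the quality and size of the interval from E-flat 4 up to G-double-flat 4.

diminished 3rd

E to G spans three letter names (E-F-G): a third.
Eb4 to Gbb4 spans 2 semitones — two semitones narrower than the major third (4) — giving a diminished third.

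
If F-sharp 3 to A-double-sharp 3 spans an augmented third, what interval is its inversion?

diminished sixth

The rule of nine gives the new number: 9 − 3 = 6, so a third becomes a sixth.
Quality inverts too: augmented becomes diminished. That makes the inversion a diminished sixth.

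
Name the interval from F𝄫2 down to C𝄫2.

Descending from Fbb2 to Cbb2 is the same interval as ascending Cbb2 to Fbb2.
C to F spans four letter names (C-D-E-F): a fourth.
Cbb2 to Fbb2 is 5 semitones, matching the perfect fourth exactly, so the quality is perfect.

perfect 4th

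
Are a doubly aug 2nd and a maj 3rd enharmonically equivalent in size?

Yes

Both span 4 semitones: a doubly augmented second and a major third are the same chromatic distance.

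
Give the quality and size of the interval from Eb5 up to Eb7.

E to E is the same letter name, plus 2 octaves, so the interval is some kind of fifteenth.
Eb5 to Eb7 is 24 semitones, matching the perfect fifteenth exactly, so the quality is perfect.
(Equivalently, a compound perfect octave: a perfect octave plus an octave.)

perfect 15th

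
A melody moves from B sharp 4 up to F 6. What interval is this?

dd12

B to F spans five letter names (B-C-D-E-F), plus an octave: a twelfth.
B#4 to F6 spans 17 semitones — two semitones narrower than the perfect twelfth (19) — giving a doubly diminished twelfth.
(Equivalently, a compound doubly diminished fifth: a doubly diminished fifth plus an octave.)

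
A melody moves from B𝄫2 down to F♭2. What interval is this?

perfect fourth

Descending from Bbb2 to Fb2 is the same interval as ascending Fb2 to Bbb2.
F to B spans four letter names (F-G-A-B), so the interval is some kind of fourth.
Counting semitones, Fb2→Bbb2 is 5, which is the perfect fourth.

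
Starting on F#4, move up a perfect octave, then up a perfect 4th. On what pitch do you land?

A perfect octave up from F#4 is F#5.
A perfect fourth up from F#5 is B5.

B5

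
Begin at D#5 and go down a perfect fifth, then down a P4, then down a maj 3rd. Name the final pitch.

B3

D#5 down a perfect fifth → G#4 (7 semitones).
A perfect fourth down from G#4 is D#4.
A major third down from D#4 is B3.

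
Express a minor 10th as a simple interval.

Each octave removed subtracts seven from the number: 10 − 7 = 3.
So a minor tenth is an octave plus a minor third. The quality is unchanged.

minor third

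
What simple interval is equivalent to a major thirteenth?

M6

Take out an octave (7 from the number): 13 − 7 = 6.
So a major thirteenth is an octave plus a major sixth. The quality is unchanged.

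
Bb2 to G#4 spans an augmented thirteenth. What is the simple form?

Each octave removed subtracts seven from the number: 13 − 7 = 6.
So an augmented thirteenth is an octave plus an augmented sixth. The quality is unchanged.

augmented sixth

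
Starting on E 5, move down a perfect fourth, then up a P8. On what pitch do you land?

B 5

E5 down a perfect fourth → B4 (5 semitones).
A perfect octave up from B4 is B5.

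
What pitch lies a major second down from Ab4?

Counting two letter names down from A lands on G.
A major second spans 2 semitones, so from Ab4 the target pitch is Gb4.

Gb4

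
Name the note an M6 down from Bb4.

Db4

Six letter names down from B: D.
A major sixth is 9 semitones; 9 semitones down from Bb4 gives Db4.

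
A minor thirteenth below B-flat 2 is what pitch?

Six letters down from B (plus an octave) reaches D.
A minor thirteenth spans 20 semitones, so from Bb2 the target pitch is D1.

D 1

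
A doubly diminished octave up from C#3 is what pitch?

For an octave the letter name doesn't change: still C, an octave up.
A doubly diminished octave spans 10 semitones, so from C#3 the target pitch is Cb4.

Cb4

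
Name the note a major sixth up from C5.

A5

Counting six letter names up from C lands on A.
A major sixth spans 9 semitones, so from C5 the target pitch is A5.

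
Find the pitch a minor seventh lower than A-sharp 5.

B-sharp 4

Seven letter names down from A: B.
A minor seventh spans 10 semitones, so from A#5 the target pitch is B#4.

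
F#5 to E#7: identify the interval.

F to E spans seven letter names (F-G-A-B-C-D-E), plus an octave, so the interval is some kind of fourteenth.
F#5 to E#7 is 23 semitones, matching the major fourteenth exactly, so the quality is major.
(Equivalently, a compound major seventh: a major seventh plus an octave.)

major 14th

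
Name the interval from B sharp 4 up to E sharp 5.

P4

B to E spans four letter names (B-C-D-E): a fourth.
B#4 to E#5 is 5 semitones, matching the perfect fourth exactly, so the quality is perfect.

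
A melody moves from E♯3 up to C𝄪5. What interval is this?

E to C spans six letter names (E-F-G-A-B-C), plus an octave: a thirteenth.
Counting semitones, E#3→C##5 is 21, which is the major thirteenth.
(Equivalently, a compound major sixth: a major sixth plus an octave.)

major thirteenth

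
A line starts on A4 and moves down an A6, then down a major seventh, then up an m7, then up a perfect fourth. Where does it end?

An augmented sixth down from A4 is Cb4.
Cb4 down a major seventh → Dbb3 (11 semitones).
Up a minor seventh from Dbb3: Cbb4 (10 semitones up).
Cbb4 up a perfect fourth → Fbb4 (5 semitones).

Fbb4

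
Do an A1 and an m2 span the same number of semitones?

Yes

An augmented unison spans 1 semitone, and a minor second also spans 1 semitone — they're enharmonic.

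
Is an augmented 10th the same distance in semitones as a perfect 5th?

No

An augmented tenth spans 17 semitones; a perfect fifth spans 7 semitones. They differ by 10.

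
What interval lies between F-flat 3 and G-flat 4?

major 9th

F to G spans two letter names (F-G), plus an octave — that makes it a ninth of some quality.
The major ninth spans 14 semitones, and Fb3 to Gb4 is exactly 14 semitones — so this is a major ninth.
(Equivalently, a compound major second: a major second plus an octave.)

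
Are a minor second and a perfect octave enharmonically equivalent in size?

A minor second spans 1 semitone; a perfect octave spans 12 semitones. They differ by 11.

No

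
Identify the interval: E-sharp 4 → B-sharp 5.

E to B spans five letter names (E-F-G-A-B), plus an octave, so the interval is some kind of twelfth.
The perfect twelfth spans 19 semitones, and E#4 to B#5 is exactly 19 semitones — so this is a perfect twelfth.
(Equivalently, a compound perfect fifth: a perfect fifth plus an octave.)

perfect twelfth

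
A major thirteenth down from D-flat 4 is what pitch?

The thirteenth's letter: D down six letter names plus an octave → F.
A major thirteenth spans 21 semitones, so from Db4 the target pitch is Fb2.

F-flat 2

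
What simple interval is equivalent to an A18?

augmented 4th

Each octave removed subtracts seven from the number: 18 − 14 = 4.
Quality carries through unchanged, so the simple form is an augmented fourth.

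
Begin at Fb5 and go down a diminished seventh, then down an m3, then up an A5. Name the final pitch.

B#4

Down a diminished seventh from Fb5: G4 (9 semitones down).
G4 down a minor third → E4 (3 semitones).
Up an augmented fifth from E4: B#4 (8 semitones up).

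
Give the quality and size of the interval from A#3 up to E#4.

perfect fifth

A to E spans five letter names (A-B-C-D-E), so the interval is some kind of fifth.
The perfect fifth spans 7 semitones, and A#3 to E#4 is exactly 7 semitones — so this is a perfect fifth.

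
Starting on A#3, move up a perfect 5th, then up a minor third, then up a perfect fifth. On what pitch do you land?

A#3 up a perfect fifth → E#4 (7 semitones).
Up a minor third from E#4: G#4 (3 semitones up).
G#4 up a perfect fifth → D#5 (7 semitones).

D#5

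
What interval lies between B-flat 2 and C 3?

major second

B to C spans two letter names (B-C): a second.
The major second spans 2 semitones, and Bb2 to C3 is exactly 2 semitones — so this is a major second.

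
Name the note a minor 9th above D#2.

E3

Counting two letter names plus an octave up from D lands on E.
A minor ninth spans 13 semitones, so from D#2 the target pitch is E3.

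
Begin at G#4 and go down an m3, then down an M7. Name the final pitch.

A minor third down from G#4 is E#4.
A major seventh down from E#4 is F#3.

F#3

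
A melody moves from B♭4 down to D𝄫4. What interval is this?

augmented 6th

Descending from Bb4 to Dbb4 is the same interval as ascending Dbb4 to Bb4.
D to B spans six letter names (D-E-F-G-A-B) — that makes it a sixth of some quality.
The major sixth is 9 semitones; here we have 10, one semitone wider: augmented.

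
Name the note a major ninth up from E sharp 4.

F double-sharp 5

Two letters up from E (plus an octave) reaches F.
A major ninth spans 14 semitones, so from E#4 the target pitch is F##5.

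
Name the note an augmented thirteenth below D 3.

F-flat 1

The thirteenth's letter: D down six letter names plus an octave → F.
Moving 22 semitones down from D3 (the size of an augmented thirteenth) reaches Fb1.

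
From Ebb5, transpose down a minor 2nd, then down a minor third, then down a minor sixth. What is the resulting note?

Down a minor second from Ebb5: Db5 (1 semitone down).
Down a minor third from Db5: Bb4 (3 semitones down).
A minor sixth down from Bb4 is D4.

D4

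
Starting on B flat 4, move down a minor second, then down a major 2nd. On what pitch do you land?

Bb4 down a minor second → A4 (1 semitone).
A major second down from A4 is G4.

G 4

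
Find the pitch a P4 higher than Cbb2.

Four letter names up from C: F.
Moving 5 semitones up from Cbb2 (the size of a perfect fourth) reaches Fbb2.

Fbb2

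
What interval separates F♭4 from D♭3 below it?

minor tenth

Descending from Fb4 to Db3 is the same interval as ascending Db3 to Fb4.
D to F spans three letter names (D-E-F), plus an octave, so the interval is some kind of tenth.
A major tenth would be 16 semitones, but Db3 to Fb4 is 15 — one semitone narrower, making it a minor tenth.
(Equivalently, a compound minor third: a minor third plus an octave.)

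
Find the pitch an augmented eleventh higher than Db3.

Four letters up from D (plus an octave) reaches G.
An augmented eleventh spans 18 semitones, so from Db3 the target pitch is G4.

G4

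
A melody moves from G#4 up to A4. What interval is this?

G to A spans two letter names (G-A) — that makes it a second of some quality.
At 1 semitone, G#4→A4 falls one short of a major second: minor.

minor 2nd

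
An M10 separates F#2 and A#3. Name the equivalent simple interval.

Take out an octave (7 from the number): 10 − 7 = 3.
That makes a major tenth a compound major third — an octave plus a major third.

major third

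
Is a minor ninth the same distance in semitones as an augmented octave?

A minor ninth = 13 semitones = an augmented octave; enharmonically equal.

Yes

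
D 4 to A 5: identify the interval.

perfect twelfth

D to A spans five letter names (D-E-F-G-A), plus an octave — that makes it a twelfth of some quality.
Counting semitones, D4→A5 is 19, which is the perfect twelfth.
(Equivalently, a compound perfect fifth: a perfect fifth plus an octave.)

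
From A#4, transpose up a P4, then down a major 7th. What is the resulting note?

E4

Up a perfect fourth from A#4: D#5 (5 semitones up).
A major seventh down from D#5 is E4.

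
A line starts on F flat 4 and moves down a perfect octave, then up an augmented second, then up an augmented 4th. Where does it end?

C sharp 4

Fb4 down a perfect octave → Fb3 (12 semitones).
Fb3 up an augmented second → G3 (3 semitones).
Up an augmented fourth from G3: C#4 (6 semitones up).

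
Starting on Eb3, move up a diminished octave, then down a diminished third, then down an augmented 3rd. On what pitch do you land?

Abb3

A diminished octave up from Eb3 is Ebb4.
A diminished third down from Ebb4 is C4.
C4 down an augmented third → Abb3 (5 semitones).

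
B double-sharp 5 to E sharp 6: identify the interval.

diminished fourth

B to E spans four letter names (B-C-D-E): a fourth.
The perfect fourth is 5 semitones; here we have 4, one semitone narrower: diminished.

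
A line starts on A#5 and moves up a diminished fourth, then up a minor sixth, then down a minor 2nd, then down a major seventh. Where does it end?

Bb5

A#5 up a diminished fourth → D6 (4 semitones).
D6 up a minor sixth → Bb6 (8 semitones).
A minor second down from Bb6 is A6.
A6 down a major seventh → Bb5 (11 semitones).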